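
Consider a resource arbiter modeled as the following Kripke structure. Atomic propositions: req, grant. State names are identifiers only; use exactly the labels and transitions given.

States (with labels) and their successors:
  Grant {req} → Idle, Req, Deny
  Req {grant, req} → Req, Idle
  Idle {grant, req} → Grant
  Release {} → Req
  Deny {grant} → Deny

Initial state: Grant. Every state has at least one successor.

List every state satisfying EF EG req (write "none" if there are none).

States satisfying EG req: {Grant, Req, Idle}.
States satisfying EF EG req: {Grant, Req, Idle, Release}.

{Grant, Req, Idle, Release}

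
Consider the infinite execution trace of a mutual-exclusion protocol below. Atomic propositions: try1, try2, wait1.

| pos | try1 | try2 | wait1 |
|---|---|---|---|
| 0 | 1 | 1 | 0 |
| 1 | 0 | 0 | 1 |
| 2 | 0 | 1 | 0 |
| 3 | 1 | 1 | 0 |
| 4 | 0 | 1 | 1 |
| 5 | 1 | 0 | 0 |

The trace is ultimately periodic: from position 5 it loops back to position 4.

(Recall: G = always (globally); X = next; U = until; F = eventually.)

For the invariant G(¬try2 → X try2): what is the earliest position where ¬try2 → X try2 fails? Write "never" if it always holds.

never

¬try2 → X try2 holds at every position 0..5, and those are all the positions the trace ever visits, so the invariant G(¬try2 → X try2) is never violated.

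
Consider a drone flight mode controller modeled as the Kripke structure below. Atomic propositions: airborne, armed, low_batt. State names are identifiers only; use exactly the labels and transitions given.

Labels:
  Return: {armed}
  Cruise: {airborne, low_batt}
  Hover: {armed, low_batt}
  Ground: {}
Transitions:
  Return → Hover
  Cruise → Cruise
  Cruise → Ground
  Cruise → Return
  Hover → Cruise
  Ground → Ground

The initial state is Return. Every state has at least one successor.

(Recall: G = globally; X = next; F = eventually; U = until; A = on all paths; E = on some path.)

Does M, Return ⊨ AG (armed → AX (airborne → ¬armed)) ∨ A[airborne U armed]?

States satisfying armed → AX (airborne → ¬armed): {Return, Cruise, Hover, Ground}.
States satisfying AG (armed → AX (airborne → ¬armed)): {Return, Cruise, Hover, Ground}.
States satisfying airborne: {Cruise}.
States satisfying armed: {Return, Hover}.
States satisfying A[airborne U armed]: {Return, Hover}.
States satisfying AG (armed → AX (airborne → ¬armed)) ∨ A[airborne U armed]: {Return, Cruise, Hover, Ground}.
Return ∈ Sat(AG (armed → AX (airborne → ¬armed)) ∨ A[airborne U armed]).

Yes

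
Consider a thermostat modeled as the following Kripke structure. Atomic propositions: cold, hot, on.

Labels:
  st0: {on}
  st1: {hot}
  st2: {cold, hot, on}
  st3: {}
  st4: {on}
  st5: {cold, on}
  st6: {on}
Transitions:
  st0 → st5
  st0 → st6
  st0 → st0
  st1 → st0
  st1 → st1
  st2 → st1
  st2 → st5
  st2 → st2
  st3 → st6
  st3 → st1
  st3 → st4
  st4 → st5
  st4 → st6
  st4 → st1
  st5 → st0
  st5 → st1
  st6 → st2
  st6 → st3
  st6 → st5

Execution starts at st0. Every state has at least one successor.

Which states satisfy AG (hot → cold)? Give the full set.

none

States satisfying hot → cold: {st0, st2, st3, st4, st5, st6}.
States satisfying AG (hot → cold): ∅.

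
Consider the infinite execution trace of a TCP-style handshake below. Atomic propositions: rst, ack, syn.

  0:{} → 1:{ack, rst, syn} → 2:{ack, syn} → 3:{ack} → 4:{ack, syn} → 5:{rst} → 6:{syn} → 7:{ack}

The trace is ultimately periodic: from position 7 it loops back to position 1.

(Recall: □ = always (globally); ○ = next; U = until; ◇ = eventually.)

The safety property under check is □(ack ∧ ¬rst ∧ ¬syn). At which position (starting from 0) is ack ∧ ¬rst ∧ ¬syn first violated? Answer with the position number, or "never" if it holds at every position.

0

At position 0 the labels are {}, so ack ∧ ¬rst ∧ ¬syn is false there. This is the first violation.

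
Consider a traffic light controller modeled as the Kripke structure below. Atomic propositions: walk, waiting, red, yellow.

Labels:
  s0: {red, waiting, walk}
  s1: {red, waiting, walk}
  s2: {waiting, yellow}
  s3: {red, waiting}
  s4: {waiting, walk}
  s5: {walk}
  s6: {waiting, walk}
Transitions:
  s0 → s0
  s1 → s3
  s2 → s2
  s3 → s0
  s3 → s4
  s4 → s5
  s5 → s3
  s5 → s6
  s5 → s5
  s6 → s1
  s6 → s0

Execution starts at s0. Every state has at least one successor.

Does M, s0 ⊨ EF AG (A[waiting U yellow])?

States satisfying AG (A[waiting U yellow]): {s2}.
States satisfying EF AG (A[waiting U yellow]): {s2}.
No suitable path/successor from s0 witnesses the formula.
s0 ∉ Sat(EF AG (A[waiting U yellow])).

No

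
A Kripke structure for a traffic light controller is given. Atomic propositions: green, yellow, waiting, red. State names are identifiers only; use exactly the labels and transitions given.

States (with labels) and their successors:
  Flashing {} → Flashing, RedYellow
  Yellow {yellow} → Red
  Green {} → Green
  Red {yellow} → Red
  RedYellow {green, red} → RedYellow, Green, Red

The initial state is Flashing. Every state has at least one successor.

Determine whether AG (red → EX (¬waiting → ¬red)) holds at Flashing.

Yes

States satisfying red → EX (¬waiting → ¬red): {Flashing, Yellow, Green, Red, RedYellow}.
States satisfying AG (red → EX (¬waiting → ¬red)): {Flashing, Yellow, Green, Red, RedYellow}.
Every state reachable from Flashing satisfies red → EX (¬waiting → ¬red).
Flashing ∈ Sat(AG (red → EX (¬waiting → ¬red))).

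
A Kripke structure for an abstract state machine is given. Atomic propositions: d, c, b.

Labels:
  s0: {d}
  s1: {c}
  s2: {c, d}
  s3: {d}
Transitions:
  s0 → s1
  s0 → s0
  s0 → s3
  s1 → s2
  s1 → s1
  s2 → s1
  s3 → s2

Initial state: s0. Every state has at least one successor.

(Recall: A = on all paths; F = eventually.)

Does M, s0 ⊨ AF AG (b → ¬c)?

States satisfying AG (b → ¬c): {s0, s1, s2, s3}.
States satisfying AF AG (b → ¬c): {s0, s1, s2, s3}.
s0 ∈ Sat(AF AG (b → ¬c)).

Holds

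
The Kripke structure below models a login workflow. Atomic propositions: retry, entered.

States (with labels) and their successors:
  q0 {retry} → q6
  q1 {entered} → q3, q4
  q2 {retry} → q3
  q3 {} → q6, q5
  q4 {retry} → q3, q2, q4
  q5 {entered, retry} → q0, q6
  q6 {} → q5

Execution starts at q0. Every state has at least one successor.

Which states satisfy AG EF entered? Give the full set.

States satisfying EF entered: {q0, q1, q2, q3, q4, q5, q6}.
States satisfying AG EF entered: {q0, q1, q2, q3, q4, q5, q6}.

{q0, q1, q2, q3, q4, q5, q6}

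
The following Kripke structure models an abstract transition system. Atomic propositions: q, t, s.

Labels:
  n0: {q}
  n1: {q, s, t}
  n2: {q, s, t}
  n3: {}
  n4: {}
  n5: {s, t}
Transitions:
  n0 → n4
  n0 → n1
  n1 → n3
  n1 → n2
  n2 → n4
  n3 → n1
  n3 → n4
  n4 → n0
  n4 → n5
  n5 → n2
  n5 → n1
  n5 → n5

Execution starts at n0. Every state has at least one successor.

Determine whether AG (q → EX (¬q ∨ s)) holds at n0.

States satisfying q → EX (¬q ∨ s): {n0, n1, n2, n3, n4, n5}.
States satisfying AG (q → EX (¬q ∨ s)): {n0, n1, n2, n3, n4, n5}.
Every state reachable from n0 satisfies q → EX (¬q ∨ s).
n0 ∈ Sat(AG (q → EX (¬q ∨ s))).

Holds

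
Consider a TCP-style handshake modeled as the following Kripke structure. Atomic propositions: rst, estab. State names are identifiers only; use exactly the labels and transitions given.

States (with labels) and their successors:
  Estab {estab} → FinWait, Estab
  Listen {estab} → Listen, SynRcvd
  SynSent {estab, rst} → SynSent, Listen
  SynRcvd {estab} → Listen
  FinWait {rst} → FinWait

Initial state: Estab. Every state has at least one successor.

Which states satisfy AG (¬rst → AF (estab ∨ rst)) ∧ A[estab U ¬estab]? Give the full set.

States satisfying ¬rst → AF (estab ∨ rst): {Estab, Listen, SynSent, SynRcvd, FinWait}.
States satisfying AG (¬rst → AF (estab ∨ rst)): {Estab, Listen, SynSent, SynRcvd, FinWait}.
States satisfying estab: {Estab, Listen, SynSent, SynRcvd}.
States satisfying ¬estab: {FinWait}.
States satisfying A[estab U ¬estab]: {FinWait}.
States satisfying AG (¬rst → AF (estab ∨ rst)) ∧ A[estab U ¬estab]: {FinWait}.

{FinWait}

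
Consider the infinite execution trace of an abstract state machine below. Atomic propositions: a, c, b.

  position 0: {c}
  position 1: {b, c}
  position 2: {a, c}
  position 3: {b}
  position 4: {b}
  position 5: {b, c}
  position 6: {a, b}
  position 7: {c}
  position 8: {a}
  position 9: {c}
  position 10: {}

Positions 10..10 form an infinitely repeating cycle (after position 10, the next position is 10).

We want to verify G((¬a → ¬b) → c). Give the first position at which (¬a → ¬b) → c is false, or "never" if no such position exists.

Check (¬a → ¬b) → c at each position in order: 0 ✓, 1 ✓, 2 ✓, 3 ✓, 4 ✓, 5 ✓.
At position 6 the labels are {a, b}, so (¬a → ¬b) → c is false there. This is the first violation.

6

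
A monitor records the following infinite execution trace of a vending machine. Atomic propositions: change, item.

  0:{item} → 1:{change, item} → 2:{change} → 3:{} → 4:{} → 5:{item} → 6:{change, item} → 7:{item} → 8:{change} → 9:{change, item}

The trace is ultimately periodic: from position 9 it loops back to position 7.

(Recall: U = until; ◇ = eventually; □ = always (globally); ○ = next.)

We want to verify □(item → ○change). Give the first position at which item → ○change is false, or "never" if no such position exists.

6

Check item → ○change at each position in order: 0 ✓, 1 ✓, 2 ✓, 3 ✓, 4 ✓, 5 ✓.
At position 6 the labels are {change, item} and the next position 7 has {item}, so item → ○change is false there. This is the first violation.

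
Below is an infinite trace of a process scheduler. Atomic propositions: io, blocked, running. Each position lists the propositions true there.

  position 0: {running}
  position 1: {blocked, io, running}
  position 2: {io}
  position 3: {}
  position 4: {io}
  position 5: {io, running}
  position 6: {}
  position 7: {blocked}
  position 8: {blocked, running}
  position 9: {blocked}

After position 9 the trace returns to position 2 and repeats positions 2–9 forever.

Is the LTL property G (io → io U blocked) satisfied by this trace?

No

io → io U blocked must hold at every position from 0 onward. It fails at position 2, so G (io → io U blocked) is false.
Positions where io holds: 1, 2, 4, 5.
Check io U blocked at each: 1→ok, 2→fails, 4→fails, 5→fails.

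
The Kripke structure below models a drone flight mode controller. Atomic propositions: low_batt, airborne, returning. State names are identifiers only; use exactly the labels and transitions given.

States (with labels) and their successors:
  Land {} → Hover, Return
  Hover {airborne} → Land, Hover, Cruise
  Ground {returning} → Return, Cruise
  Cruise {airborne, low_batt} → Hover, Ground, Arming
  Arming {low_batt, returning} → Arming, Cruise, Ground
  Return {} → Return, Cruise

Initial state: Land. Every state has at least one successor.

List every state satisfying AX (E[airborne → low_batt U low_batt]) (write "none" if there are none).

{Ground, Arming, Return}

States satisfying E[airborne → low_batt U low_batt]: {Land, Ground, Cruise, Arming, Return}.
States satisfying AX (E[airborne → low_batt U low_batt]): {Ground, Arming, Return}.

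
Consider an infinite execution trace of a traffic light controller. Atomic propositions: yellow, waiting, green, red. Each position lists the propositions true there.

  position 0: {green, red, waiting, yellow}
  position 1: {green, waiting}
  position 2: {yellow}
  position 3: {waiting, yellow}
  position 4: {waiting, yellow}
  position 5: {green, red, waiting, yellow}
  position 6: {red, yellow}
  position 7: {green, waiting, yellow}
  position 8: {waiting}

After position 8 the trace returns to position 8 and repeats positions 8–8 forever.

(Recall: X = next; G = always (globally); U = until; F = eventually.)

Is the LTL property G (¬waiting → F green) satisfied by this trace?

¬waiting → F green holds at every position 0..8, and those are all positions ever visited, so G (¬waiting → F green) holds.
Positions where ¬waiting holds: 2, 6.
Check F green at each: 2→ok, 6→ok.

Yes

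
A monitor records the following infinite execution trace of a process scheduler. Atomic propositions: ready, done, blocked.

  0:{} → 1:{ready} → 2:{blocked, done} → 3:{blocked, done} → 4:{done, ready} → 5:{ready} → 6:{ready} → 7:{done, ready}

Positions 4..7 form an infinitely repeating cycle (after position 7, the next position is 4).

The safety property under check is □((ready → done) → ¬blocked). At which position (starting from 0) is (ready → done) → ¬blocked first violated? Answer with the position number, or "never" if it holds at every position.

Check (ready → done) → ¬blocked at each position in order: 0 ✓, 1 ✓.
At position 2 the labels are {blocked, done}, so (ready → done) → ¬blocked is false there. This is the first violation.

2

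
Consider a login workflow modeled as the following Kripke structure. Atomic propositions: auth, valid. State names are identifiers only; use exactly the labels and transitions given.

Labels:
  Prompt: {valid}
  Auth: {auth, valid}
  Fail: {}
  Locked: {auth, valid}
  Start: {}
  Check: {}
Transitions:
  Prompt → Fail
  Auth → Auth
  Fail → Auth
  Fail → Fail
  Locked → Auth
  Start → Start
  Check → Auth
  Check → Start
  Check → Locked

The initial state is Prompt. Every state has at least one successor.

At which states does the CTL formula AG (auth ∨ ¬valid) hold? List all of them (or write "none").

States satisfying auth ∨ ¬valid: {Auth, Fail, Locked, Start, Check}.
States satisfying AG (auth ∨ ¬valid): {Auth, Fail, Locked, Start, Check}.

{Auth, Fail, Locked, Start, Check}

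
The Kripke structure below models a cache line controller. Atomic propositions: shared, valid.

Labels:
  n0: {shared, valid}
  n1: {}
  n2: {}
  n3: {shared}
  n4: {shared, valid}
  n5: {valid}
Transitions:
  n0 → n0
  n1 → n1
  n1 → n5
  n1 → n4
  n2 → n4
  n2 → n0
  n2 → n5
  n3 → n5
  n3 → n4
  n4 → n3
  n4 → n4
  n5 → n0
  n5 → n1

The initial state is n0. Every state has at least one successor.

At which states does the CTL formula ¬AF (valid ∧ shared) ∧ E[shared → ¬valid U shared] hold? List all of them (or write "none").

States satisfying valid ∧ shared: {n0, n4}.
States satisfying AF (valid ∧ shared): {n0, n4}.
States satisfying ¬AF (valid ∧ shared): {n1, n2, n3, n5}.
States satisfying shared → ¬valid: {n1, n2, n3, n5}.
States satisfying shared: {n0, n3, n4}.
States satisfying E[shared → ¬valid U shared]: {n0, n1, n2, n3, n4, n5}.
States satisfying ¬AF (valid ∧ shared) ∧ E[shared → ¬valid U shared]: {n1, n2, n3, n5}.

{n1, n2, n3, n5}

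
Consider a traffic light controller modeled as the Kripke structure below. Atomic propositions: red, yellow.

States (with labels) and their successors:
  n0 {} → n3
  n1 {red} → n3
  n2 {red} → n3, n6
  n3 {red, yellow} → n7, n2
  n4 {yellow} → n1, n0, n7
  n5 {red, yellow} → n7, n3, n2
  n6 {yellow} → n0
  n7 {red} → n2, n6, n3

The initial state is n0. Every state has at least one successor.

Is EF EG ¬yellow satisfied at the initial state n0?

States satisfying EG ¬yellow: ∅.
States satisfying EF EG ¬yellow: ∅.
No suitable path/successor from n0 witnesses the formula.
n0 ∉ Sat(EF EG ¬yellow).

No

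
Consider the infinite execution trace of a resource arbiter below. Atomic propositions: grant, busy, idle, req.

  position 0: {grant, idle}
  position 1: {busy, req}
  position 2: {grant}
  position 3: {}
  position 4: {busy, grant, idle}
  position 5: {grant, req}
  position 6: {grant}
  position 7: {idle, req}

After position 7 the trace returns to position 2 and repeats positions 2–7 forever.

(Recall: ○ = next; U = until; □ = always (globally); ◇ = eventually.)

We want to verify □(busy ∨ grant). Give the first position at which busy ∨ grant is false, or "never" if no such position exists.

Check busy ∨ grant at each position in order: 0 ✓, 1 ✓, 2 ✓.
At position 3 the labels are {}, so busy ∨ grant is false there. This is the first violation.

3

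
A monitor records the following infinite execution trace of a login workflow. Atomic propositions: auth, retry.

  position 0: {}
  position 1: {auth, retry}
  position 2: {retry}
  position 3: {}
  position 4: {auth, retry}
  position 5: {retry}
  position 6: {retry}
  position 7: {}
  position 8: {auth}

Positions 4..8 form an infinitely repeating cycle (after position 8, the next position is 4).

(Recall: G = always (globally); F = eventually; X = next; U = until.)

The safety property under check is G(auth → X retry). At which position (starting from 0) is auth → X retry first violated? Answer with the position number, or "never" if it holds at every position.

auth → X retry holds at every position 0..8, and those are all the positions the trace ever visits, so the invariant G(auth → X retry) is never violated.

never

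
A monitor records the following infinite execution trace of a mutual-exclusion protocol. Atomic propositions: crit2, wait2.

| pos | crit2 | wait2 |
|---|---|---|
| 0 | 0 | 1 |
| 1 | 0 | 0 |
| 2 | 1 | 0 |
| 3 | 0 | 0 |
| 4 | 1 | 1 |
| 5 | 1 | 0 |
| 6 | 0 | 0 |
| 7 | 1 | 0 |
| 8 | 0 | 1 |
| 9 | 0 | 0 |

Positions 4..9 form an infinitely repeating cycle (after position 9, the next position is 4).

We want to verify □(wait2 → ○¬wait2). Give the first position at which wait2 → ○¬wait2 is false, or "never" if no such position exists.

never

wait2 → ○¬wait2 holds at every position 0..9, and those are all the positions the trace ever visits, so the invariant □(wait2 → ○¬wait2) is never violated.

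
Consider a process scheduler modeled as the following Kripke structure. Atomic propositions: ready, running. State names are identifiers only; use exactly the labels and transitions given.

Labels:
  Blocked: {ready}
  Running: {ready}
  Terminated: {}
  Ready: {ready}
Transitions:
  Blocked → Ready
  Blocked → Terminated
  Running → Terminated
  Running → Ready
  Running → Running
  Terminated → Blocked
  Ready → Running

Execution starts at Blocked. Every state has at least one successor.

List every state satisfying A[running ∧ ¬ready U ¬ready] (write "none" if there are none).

States satisfying running ∧ ¬ready: ∅.
States satisfying ¬ready: {Terminated}.
States satisfying A[running ∧ ¬ready U ¬ready]: {Terminated}.

{Terminated}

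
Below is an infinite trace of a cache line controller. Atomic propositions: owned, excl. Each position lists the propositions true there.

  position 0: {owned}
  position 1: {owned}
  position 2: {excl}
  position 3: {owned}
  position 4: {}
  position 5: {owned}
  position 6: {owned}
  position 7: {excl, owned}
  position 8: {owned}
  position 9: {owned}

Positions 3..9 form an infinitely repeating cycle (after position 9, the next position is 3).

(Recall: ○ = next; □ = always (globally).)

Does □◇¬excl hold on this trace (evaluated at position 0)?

◇¬excl holds at every position 0..9, and those are all positions ever visited, so □◇¬excl holds.

Satisfied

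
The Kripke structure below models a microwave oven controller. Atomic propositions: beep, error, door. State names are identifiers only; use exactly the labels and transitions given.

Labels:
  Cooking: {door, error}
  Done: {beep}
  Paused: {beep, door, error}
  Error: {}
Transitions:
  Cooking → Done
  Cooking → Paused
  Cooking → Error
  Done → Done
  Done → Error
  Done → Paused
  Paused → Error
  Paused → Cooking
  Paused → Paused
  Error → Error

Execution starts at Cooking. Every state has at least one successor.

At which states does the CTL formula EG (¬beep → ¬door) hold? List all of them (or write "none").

States satisfying ¬beep → ¬door: {Done, Paused, Error}.
States satisfying EG (¬beep → ¬door): {Done, Paused, Error}.

{Done, Paused, Error}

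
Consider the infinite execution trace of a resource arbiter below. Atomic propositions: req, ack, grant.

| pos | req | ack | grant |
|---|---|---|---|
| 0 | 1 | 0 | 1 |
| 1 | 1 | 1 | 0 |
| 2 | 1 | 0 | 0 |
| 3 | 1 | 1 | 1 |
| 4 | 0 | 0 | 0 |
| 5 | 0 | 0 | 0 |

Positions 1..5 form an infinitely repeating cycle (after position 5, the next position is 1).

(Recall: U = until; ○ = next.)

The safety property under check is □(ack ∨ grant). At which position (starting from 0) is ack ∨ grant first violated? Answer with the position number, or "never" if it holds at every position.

2

Check ack ∨ grant at each position in order: 0 ✓, 1 ✓.
At position 2 the labels are {req}, so ack ∨ grant is false there. This is the first violation.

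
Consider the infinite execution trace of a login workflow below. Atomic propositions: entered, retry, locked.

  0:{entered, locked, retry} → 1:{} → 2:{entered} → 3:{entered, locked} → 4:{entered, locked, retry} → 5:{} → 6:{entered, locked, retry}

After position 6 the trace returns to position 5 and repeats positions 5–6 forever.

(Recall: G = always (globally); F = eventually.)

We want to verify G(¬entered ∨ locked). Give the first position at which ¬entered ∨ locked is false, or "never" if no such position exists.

Check ¬entered ∨ locked at each position in order: 0 ✓, 1 ✓.
At position 2 the labels are {entered}, so ¬entered ∨ locked is false there. This is the first violation.

2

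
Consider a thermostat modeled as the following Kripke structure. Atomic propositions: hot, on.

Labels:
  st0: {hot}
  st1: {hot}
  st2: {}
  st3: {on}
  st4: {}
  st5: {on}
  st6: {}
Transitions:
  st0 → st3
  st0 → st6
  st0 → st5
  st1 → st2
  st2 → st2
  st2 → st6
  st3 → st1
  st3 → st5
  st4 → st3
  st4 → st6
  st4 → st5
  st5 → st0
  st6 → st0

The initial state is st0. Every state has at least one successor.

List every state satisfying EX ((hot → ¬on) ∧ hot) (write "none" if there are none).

{st3, st5, st6}

States satisfying (hot → ¬on) ∧ hot: {st0, st1}.
States satisfying EX ((hot → ¬on) ∧ hot): {st3, st5, st6}.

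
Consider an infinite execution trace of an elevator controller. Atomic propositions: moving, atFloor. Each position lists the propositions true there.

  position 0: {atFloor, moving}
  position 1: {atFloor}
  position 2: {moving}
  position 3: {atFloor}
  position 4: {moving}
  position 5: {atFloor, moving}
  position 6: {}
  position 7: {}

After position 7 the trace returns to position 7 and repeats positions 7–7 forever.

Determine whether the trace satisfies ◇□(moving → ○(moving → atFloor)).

□(moving → ○(moving → atFloor)) holds at position 0, which is reachable from 0, so ◇□(moving → ○(moving → atFloor)) holds.

Yes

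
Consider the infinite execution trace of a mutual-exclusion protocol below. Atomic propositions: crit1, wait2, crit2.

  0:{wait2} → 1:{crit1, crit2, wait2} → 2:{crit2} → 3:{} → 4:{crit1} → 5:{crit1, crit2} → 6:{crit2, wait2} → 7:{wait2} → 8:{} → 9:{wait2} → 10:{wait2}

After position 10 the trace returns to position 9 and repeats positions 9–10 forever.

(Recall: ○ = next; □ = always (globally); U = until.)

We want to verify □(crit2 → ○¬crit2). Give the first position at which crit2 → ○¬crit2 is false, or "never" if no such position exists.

Check crit2 → ○¬crit2 at each position in order: 0 ✓.
At position 1 the labels are {crit1, crit2, wait2} and the next position 2 has {crit2}, so crit2 → ○¬crit2 is false there. This is the first violation.

1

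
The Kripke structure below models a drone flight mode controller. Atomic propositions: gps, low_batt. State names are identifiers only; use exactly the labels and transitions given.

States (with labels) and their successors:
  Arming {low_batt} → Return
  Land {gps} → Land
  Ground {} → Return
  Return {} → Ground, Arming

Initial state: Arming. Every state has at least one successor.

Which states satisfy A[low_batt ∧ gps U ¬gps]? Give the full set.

{Arming, Ground, Return}

States satisfying low_batt ∧ gps: ∅.
States satisfying ¬gps: {Arming, Ground, Return}.
States satisfying A[low_batt ∧ gps U ¬gps]: {Arming, Ground, Return}.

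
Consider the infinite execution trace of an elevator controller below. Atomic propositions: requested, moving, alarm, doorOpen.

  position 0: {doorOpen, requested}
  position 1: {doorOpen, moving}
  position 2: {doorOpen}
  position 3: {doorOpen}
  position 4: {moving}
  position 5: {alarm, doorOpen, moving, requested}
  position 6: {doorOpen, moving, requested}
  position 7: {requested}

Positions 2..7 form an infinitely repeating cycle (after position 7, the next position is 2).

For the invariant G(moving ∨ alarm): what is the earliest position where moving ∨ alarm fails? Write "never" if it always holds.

At position 0 the labels are {doorOpen, requested}, so moving ∨ alarm is false there. This is the first violation.

0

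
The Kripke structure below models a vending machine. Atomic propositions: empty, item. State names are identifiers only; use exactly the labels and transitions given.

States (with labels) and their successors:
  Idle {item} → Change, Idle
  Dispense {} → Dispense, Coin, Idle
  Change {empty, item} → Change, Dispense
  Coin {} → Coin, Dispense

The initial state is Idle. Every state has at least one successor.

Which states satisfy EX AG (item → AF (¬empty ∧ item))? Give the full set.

States satisfying AG (item → AF (¬empty ∧ item)): ∅.
States satisfying EX AG (item → AF (¬empty ∧ item)): ∅.

none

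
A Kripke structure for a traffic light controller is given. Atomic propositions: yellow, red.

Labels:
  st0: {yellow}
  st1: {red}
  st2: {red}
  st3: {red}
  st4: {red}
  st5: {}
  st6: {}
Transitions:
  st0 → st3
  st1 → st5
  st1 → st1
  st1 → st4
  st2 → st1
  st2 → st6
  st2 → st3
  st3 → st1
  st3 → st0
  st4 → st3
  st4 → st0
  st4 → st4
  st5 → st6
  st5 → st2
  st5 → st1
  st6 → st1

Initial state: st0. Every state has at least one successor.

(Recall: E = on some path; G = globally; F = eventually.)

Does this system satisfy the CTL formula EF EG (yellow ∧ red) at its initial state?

Violated

States satisfying EG (yellow ∧ red): ∅.
States satisfying EF EG (yellow ∧ red): ∅.
No suitable path/successor from st0 witnesses the formula.
st0 ∉ Sat(EF EG (yellow ∧ red)).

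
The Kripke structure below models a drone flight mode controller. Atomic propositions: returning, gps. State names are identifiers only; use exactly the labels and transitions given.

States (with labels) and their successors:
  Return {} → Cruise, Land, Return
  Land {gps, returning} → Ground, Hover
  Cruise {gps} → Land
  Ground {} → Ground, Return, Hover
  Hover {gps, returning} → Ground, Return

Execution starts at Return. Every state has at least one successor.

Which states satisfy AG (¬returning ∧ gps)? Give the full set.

none

States satisfying ¬returning ∧ gps: {Cruise}.
States satisfying AG (¬returning ∧ gps): ∅.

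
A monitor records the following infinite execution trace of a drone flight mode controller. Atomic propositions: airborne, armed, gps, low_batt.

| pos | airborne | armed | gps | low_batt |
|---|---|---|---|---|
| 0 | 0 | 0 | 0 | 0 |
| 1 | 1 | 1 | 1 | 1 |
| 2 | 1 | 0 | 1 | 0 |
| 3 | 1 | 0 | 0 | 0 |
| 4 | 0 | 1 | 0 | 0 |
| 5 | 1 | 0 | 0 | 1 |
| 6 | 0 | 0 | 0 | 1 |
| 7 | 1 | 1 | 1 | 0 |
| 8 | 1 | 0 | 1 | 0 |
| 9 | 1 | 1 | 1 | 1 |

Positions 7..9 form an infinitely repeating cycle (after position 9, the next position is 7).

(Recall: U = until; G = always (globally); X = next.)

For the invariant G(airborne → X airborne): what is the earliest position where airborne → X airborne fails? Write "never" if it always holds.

Check airborne → X airborne at each position in order: 0 ✓, 1 ✓, 2 ✓.
At position 3 the labels are {airborne} and the next position 4 has {armed}, so airborne → X airborne is false there. This is the first violation.

3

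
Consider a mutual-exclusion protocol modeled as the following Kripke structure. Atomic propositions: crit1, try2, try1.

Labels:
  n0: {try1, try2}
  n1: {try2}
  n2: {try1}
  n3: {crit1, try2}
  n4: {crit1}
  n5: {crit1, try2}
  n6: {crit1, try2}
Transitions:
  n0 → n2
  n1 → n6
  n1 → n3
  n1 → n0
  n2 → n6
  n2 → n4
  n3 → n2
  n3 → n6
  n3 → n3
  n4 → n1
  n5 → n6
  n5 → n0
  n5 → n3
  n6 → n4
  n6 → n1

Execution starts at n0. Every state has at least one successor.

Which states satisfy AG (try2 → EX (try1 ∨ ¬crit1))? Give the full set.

{n0, n1, n2, n3, n4, n5, n6}

States satisfying try2 → EX (try1 ∨ ¬crit1): {n0, n1, n2, n3, n4, n5, n6}.
States satisfying AG (try2 → EX (try1 ∨ ¬crit1)): {n0, n1, n2, n3, n4, n5, n6}.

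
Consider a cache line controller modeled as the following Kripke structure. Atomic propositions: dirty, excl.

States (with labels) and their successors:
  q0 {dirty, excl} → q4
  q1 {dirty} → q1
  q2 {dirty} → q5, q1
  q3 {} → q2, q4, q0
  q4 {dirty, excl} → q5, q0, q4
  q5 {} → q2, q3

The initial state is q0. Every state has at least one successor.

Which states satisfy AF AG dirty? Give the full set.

{q1}

States satisfying AG dirty: {q1}.
States satisfying AF AG dirty: {q1}.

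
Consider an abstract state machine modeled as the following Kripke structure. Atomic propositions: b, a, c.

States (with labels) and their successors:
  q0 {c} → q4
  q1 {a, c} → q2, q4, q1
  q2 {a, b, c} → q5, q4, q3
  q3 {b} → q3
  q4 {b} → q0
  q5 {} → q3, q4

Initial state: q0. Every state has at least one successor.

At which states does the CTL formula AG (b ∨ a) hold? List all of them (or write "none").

States satisfying b ∨ a: {q1, q2, q3, q4}.
States satisfying AG (b ∨ a): {q3}.

{q3}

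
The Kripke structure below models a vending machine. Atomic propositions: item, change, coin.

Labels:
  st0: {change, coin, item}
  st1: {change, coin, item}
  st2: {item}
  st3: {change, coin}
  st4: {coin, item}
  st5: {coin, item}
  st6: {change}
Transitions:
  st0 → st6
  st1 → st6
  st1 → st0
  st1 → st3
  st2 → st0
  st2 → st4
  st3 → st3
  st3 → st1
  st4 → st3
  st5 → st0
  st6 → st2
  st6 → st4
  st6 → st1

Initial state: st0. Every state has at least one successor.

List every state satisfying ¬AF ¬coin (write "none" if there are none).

States satisfying ¬coin: {st2, st6}.
States satisfying AF ¬coin: {st0, st2, st5, st6}.
States satisfying ¬AF ¬coin: {st1, st3, st4}.

{st1, st3, st4}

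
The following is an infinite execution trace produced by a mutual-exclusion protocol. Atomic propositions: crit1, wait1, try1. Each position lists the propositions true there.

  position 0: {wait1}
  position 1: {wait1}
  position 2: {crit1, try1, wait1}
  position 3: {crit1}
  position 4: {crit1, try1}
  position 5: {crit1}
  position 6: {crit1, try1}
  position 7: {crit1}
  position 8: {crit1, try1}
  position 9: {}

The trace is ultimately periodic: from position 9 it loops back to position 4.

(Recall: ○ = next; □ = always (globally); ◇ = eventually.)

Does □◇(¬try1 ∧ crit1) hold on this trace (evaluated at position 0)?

Holds

◇(¬try1 ∧ crit1) holds at every position 0..9, and those are all positions ever visited, so □◇(¬try1 ∧ crit1) holds.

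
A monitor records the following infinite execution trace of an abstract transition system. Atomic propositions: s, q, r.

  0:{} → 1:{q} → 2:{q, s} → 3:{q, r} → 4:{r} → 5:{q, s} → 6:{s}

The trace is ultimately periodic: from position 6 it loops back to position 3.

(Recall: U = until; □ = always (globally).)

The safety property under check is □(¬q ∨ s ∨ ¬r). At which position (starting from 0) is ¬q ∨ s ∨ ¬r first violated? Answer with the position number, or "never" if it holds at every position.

3

Check ¬q ∨ s ∨ ¬r at each position in order: 0 ✓, 1 ✓, 2 ✓.
At position 3 the labels are {q, r}, so ¬q ∨ s ∨ ¬r is false there. This is the first violation.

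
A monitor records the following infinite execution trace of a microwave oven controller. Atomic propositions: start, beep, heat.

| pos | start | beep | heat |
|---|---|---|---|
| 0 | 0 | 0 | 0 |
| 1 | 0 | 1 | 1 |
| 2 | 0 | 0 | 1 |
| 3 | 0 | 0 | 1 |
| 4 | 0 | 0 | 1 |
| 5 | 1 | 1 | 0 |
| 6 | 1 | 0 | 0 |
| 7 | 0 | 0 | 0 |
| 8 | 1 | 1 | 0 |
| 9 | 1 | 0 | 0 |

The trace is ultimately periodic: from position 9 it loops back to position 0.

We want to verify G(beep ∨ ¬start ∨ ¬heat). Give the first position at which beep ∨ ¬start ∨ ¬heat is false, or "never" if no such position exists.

beep ∨ ¬start ∨ ¬heat holds at every position 0..9, and those are all the positions the trace ever visits, so the invariant G(beep ∨ ¬start ∨ ¬heat) is never violated.

never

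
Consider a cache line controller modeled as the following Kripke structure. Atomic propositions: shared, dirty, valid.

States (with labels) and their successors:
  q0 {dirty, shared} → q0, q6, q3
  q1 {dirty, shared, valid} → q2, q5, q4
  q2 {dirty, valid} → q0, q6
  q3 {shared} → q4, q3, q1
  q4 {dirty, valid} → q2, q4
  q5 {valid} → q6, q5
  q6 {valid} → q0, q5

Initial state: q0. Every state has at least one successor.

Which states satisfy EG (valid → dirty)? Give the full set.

States satisfying valid → dirty: {q0, q1, q2, q3, q4}.
States satisfying EG (valid → dirty): {q0, q1, q2, q3, q4}.

{q0, q1, q2, q3, q4}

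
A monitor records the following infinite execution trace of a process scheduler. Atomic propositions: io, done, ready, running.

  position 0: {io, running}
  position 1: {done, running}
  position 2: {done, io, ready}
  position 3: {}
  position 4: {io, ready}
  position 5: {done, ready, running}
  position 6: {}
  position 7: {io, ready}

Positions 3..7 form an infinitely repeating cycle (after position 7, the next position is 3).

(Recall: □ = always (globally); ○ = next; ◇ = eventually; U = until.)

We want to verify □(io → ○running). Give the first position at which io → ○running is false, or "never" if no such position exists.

Check io → ○running at each position in order: 0 ✓, 1 ✓.
At position 2 the labels are {done, io, ready} and the next position 3 has {}, so io → ○running is false there. This is the first violation.

2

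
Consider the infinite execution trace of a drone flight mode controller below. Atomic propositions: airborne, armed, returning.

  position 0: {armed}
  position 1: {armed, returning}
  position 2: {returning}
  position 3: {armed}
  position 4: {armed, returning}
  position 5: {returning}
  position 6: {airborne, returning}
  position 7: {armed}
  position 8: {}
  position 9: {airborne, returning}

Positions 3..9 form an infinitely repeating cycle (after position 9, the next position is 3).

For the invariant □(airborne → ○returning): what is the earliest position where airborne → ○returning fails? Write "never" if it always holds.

Check airborne → ○returning at each position in order: 0 ✓, 1 ✓, 2 ✓, 3 ✓, 4 ✓, 5 ✓.
At position 6 the labels are {airborne, returning} and the next position 7 has {armed}, so airborne → ○returning is false there. This is the first violation.

6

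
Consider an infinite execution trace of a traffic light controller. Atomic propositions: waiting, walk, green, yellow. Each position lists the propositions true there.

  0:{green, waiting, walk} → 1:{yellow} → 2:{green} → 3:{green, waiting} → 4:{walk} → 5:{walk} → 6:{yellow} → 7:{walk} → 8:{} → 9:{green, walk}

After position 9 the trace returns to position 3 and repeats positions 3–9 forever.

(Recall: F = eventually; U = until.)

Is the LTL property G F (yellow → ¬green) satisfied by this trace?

Yes

F (yellow → ¬green) holds at every position 0..9, and those are all positions ever visited, so G F (yellow → ¬green) holds.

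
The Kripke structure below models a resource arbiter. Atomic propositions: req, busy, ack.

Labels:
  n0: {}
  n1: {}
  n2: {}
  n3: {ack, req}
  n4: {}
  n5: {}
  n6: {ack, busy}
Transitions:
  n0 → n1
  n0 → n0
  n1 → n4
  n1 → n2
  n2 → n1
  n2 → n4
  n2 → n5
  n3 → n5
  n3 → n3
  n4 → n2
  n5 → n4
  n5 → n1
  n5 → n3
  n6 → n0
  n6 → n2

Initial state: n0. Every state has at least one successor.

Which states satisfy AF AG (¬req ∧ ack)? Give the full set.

none

States satisfying AG (¬req ∧ ack): ∅.
States satisfying AF AG (¬req ∧ ack): ∅.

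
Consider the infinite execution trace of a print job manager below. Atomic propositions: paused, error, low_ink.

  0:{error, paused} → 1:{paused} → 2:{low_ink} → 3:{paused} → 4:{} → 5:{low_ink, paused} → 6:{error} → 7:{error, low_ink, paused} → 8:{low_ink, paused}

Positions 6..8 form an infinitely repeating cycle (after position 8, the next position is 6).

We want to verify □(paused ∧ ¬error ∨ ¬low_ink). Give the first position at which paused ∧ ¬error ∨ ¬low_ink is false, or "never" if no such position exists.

2

Check paused ∧ ¬error ∨ ¬low_ink at each position in order: 0 ✓, 1 ✓.
At position 2 the labels are {low_ink}, so paused ∧ ¬error ∨ ¬low_ink is false there. This is the first violation.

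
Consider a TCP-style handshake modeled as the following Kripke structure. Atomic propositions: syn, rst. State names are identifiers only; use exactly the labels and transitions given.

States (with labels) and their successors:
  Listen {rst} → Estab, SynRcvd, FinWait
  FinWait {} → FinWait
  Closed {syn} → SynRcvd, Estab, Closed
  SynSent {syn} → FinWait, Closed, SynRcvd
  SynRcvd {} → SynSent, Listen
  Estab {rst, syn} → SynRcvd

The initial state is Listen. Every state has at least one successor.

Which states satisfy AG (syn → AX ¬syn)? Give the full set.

{FinWait}

States satisfying syn → AX ¬syn: {Listen, FinWait, SynRcvd, Estab}.
States satisfying AG (syn → AX ¬syn): {FinWait}.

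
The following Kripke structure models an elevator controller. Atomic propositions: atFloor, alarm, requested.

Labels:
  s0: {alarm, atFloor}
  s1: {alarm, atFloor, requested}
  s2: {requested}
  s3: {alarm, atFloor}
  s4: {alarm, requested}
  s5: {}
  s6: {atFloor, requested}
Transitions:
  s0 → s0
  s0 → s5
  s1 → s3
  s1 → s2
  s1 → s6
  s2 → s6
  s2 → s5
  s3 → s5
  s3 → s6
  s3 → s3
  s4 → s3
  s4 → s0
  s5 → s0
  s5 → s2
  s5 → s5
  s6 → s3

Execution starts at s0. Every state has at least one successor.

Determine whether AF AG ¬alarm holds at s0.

Violated

States satisfying AG ¬alarm: ∅.
States satisfying AF AG ¬alarm: ∅.
There is a path from s0 along which AG ¬alarm never holds.
s0 ∉ Sat(AF AG ¬alarm).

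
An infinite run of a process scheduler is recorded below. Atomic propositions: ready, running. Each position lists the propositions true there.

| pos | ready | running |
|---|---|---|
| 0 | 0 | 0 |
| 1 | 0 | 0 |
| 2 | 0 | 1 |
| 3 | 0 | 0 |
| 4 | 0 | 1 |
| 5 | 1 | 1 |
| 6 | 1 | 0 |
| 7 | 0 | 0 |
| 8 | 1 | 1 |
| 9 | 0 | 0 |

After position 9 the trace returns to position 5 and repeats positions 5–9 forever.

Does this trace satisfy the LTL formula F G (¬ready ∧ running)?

G (¬ready ∧ running) is false at every position 0..9, so it never becomes true and F G (¬ready ∧ running) fails.

No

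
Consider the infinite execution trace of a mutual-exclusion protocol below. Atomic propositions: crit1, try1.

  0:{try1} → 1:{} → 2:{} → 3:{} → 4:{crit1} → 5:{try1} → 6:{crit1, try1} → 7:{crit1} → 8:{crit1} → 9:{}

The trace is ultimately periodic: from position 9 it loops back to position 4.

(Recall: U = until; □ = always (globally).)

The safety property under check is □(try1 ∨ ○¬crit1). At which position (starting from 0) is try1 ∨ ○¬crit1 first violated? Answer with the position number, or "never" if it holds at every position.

3

Check try1 ∨ ○¬crit1 at each position in order: 0 ✓, 1 ✓, 2 ✓.
At position 3 the labels are {} and the next position 4 has {crit1}, so try1 ∨ ○¬crit1 is false there. This is the first violation.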